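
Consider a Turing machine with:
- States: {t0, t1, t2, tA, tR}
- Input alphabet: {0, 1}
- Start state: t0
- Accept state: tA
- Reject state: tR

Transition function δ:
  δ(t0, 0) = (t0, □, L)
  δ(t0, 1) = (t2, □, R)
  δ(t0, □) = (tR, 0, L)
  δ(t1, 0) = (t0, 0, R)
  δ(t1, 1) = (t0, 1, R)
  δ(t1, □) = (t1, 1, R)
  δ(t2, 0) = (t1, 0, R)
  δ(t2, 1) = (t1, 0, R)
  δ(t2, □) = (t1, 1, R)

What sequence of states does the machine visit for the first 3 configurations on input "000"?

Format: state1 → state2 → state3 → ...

Execution trace:
Initial: [t0]000
Step 1: δ(t0, 0) = (t0, □, L) → [t0]□□00
Step 2: δ(t0, □) = (tR, 0, L) → [tR]□0□00

The machine reaches the reject state tR and halts.

State sequence: t0 → t0 → tR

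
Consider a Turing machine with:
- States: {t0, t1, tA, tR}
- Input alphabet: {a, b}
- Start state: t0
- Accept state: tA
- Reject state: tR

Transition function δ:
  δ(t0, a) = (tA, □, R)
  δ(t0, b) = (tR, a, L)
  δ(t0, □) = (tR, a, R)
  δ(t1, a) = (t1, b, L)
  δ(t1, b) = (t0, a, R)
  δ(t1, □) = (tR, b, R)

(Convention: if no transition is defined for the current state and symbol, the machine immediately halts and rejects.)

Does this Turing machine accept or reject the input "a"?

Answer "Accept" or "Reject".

Execution trace:
Initial: [t0]a
Step 1: δ(t0, a) = (tA, □, R) → □[tA]□

The machine reaches the accept state tA and halts.

Answer: Accept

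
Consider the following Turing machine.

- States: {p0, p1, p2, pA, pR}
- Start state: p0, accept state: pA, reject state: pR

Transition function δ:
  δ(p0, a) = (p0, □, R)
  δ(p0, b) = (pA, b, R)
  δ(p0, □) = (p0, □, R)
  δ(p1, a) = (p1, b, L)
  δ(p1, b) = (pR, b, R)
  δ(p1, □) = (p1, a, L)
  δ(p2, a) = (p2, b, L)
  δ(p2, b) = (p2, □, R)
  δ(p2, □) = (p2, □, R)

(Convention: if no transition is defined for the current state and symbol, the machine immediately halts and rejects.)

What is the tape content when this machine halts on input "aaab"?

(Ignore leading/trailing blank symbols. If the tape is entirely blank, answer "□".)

Execution trace:
Initial: [p0]aaab
Step 1: δ(p0, a) = (p0, □, R) → □[p0]aab
Step 2: δ(p0, a) = (p0, □, R) → □□[p0]ab
Step 3: δ(p0, a) = (p0, □, R) → □□□[p0]b
Step 4: δ(p0, b) = (pA, b, R) → □□□b[pA]□

The machine reaches the accept state pA and halts.

Final tape (ignoring leading/trailing blanks): b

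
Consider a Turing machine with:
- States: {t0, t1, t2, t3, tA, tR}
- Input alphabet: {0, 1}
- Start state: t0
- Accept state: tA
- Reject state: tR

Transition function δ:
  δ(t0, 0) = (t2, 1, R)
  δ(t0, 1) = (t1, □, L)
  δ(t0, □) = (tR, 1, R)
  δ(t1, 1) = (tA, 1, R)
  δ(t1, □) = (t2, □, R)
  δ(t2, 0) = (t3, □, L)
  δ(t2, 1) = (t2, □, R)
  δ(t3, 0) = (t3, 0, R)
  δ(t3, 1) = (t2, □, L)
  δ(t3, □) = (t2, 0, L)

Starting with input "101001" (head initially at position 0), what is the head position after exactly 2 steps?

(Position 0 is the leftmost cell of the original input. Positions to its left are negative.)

Execution trace (head position shown):
Step 0: [t0]101001  (head at position 0)
Step 1: move left → [t1]□□01001  (head at position -1)
Step 2: move right → □[t2]□01001  (head at position 0)

After 2 steps, the head is at position 0.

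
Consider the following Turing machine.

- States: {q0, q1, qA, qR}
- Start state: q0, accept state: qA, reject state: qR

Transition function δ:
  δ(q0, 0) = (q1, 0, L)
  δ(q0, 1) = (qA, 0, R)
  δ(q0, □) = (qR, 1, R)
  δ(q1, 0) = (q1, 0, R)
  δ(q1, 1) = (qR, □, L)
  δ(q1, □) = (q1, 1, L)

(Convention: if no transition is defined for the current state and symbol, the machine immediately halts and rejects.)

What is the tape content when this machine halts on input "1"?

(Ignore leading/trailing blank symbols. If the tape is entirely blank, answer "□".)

Execution trace:
Initial: [q0]1
Step 1: δ(q0, 1) = (qA, 0, R) → 0[qA]□

The machine reaches the accept state qA and halts.

Final tape (ignoring leading/trailing blanks): 0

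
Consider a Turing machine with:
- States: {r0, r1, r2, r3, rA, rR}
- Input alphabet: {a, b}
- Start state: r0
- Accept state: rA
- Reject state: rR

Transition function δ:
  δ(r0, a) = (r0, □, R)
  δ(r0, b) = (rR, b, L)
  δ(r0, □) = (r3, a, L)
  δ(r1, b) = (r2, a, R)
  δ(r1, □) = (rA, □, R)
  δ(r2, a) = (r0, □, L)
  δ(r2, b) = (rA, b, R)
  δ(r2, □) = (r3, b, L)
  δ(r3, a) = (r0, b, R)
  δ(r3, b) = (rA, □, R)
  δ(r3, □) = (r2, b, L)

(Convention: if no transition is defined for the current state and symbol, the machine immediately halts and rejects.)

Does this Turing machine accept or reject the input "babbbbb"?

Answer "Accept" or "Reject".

Execution trace:
Initial: [r0]babbbbb
Step 1: δ(r0, b) = (rR, b, L) → [rR]□babbbbb

The machine reaches the reject state rR and halts.

Answer: Reject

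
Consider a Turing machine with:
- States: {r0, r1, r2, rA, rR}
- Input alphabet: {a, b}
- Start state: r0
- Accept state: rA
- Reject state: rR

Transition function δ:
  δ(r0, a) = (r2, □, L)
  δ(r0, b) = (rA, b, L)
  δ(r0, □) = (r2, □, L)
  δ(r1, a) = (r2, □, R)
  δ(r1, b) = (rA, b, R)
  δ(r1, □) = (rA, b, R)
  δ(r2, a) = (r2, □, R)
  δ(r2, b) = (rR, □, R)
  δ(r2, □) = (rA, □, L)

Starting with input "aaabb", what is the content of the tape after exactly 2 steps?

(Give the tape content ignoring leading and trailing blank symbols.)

Execution trace:
Initial: [r0]aaabb
Step 1: δ(r0, a) = (r2, □, L) → [r2]□□aabb
Step 2: δ(r2, □) = (rA, □, L) → [rA]□□□aabb

The machine reaches the accept state rA and halts.

After 2 steps, the tape (ignoring leading/trailing blanks) is: aabb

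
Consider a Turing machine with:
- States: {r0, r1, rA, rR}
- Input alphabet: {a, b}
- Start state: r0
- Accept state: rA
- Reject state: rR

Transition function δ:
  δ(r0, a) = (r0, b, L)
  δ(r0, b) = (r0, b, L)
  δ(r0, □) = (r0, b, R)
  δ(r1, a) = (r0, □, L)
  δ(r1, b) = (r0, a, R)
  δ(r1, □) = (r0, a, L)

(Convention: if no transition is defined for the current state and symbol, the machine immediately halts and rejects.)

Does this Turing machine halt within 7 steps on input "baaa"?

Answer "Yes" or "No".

Execution trace:
Initial: [r0]baaa
Step 1: δ(r0, b) = (r0, b, L) → [r0]□baaa
Step 2: δ(r0, □) = (r0, b, R) → b[r0]baaa
Step 3: δ(r0, b) = (r0, b, L) → [r0]bbaaa
Step 4: δ(r0, b) = (r0, b, L) → [r0]□bbaaa
Step 5: δ(r0, □) = (r0, b, R) → b[r0]bbaaa
Step 6: δ(r0, b) = (r0, b, L) → [r0]bbbaaa
Step 7: δ(r0, b) = (r0, b, L) → [r0]□bbbaaa

The machine has not reached a halting state after 7 steps.
The machine did not halt within the 7-step bound.

Answer: No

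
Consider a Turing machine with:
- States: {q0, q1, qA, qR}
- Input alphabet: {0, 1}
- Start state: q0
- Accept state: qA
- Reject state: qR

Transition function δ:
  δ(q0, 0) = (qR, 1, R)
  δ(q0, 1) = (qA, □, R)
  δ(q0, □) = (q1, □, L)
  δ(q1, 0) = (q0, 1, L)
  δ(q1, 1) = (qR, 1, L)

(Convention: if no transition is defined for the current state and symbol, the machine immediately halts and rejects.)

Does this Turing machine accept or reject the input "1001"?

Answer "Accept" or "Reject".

Execution trace:
Initial: [q0]1001
Step 1: δ(q0, 1) = (qA, □, R) → □[qA]001

The machine reaches the accept state qA and halts.

Answer: Accept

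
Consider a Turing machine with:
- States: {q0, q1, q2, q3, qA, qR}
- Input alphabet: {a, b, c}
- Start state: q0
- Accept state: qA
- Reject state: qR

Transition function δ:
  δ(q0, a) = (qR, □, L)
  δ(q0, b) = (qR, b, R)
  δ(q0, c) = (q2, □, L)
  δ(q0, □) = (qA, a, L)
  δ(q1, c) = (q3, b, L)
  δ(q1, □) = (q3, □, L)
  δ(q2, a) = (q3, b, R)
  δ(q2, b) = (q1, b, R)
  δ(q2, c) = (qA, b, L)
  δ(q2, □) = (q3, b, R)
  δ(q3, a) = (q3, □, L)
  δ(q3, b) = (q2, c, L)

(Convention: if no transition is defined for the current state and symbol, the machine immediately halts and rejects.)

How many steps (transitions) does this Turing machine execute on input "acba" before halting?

Execution trace:
Initial: [q0]acba
Step 1: δ(q0, a) = (qR, □, L) → [qR]□□cba

The machine reaches the reject state qR and halts.

The machine executed 1 step before halting.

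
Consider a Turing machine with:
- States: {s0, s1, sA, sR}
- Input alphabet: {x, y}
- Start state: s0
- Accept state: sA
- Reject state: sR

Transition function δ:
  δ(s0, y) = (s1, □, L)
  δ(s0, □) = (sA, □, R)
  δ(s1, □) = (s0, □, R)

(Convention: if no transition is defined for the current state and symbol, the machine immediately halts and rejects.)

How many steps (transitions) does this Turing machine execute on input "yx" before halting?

Execution trace:
Initial: [s0]yx
Step 1: δ(s0, y) = (s1, □, L) → [s1]□□x
Step 2: δ(s1, □) = (s0, □, R) → □[s0]□x
Step 3: δ(s0, □) = (sA, □, R) → □□[sA]x

The machine reaches the accept state sA and halts.

The machine executed 3 steps before halting.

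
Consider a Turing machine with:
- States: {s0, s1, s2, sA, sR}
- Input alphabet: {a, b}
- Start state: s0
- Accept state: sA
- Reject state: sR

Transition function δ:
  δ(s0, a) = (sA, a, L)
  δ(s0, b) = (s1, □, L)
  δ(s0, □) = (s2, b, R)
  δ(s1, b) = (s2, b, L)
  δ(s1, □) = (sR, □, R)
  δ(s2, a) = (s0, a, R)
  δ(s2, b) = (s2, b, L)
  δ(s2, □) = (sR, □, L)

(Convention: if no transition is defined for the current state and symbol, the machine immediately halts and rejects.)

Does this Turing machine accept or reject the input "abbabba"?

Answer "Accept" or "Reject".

Execution trace:
Initial: [s0]abbabba
Step 1: δ(s0, a) = (sA, a, L) → [sA]□abbabba

The machine reaches the accept state sA and halts.

Answer: Accept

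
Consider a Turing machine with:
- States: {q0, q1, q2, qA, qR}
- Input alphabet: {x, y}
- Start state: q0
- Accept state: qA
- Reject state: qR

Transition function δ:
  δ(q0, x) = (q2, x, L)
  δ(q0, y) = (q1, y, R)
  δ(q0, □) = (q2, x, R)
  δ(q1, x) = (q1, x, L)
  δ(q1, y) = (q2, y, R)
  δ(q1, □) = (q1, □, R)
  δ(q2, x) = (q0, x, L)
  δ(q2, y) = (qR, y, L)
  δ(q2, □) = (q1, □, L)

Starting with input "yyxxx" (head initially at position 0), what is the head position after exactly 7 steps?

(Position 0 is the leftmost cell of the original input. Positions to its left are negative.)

Execution trace (head position shown):
Step 0: [q0]yyxxx  (head at position 0)
Step 1: move right → y[q1]yxxx  (head at position 1)
Step 2: move right → yy[q2]xxx  (head at position 2)
Step 3: move left → y[q0]yxxx  (head at position 1)
Step 4: move right → yy[q1]xxx  (head at position 2)
Step 5: move left → y[q1]yxxx  (head at position 1)
Step 6: move right → yy[q2]xxx  (head at position 2)
Step 7: move left → y[q0]yxxx  (head at position 1)

After 7 steps, the head is at position 1.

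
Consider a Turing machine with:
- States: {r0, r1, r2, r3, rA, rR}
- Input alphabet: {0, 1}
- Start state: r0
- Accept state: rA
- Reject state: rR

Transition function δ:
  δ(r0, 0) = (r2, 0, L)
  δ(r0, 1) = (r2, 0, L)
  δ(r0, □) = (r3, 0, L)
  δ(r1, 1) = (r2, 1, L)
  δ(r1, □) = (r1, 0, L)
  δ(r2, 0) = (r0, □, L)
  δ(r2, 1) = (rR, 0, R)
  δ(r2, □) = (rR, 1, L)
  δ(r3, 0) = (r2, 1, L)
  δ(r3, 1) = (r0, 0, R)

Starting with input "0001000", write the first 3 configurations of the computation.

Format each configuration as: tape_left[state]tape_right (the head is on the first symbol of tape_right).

Transitions applied:
Step 1: δ(r0, 0) = (r2, 0, L)
Step 2: δ(r2, □) = (rR, 1, L)

The first 3 configurations are:
[r0]0001000 ⊢ [r2]□0001000 ⊢ [rR]□10001000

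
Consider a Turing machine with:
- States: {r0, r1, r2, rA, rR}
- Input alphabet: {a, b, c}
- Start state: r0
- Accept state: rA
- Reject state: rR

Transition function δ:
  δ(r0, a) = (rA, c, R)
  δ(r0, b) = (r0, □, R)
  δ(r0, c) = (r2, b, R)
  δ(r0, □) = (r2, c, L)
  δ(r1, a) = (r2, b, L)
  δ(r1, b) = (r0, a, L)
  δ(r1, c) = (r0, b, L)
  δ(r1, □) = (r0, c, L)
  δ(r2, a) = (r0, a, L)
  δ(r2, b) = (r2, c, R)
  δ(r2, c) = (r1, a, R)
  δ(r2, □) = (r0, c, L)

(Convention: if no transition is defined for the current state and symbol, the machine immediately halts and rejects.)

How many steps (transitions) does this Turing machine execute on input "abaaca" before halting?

Execution trace:
Initial: [r0]abaaca
Step 1: δ(r0, a) = (rA, c, R) → c[rA]baaca

The machine reaches the accept state rA and halts.

The machine executed 1 step before halting.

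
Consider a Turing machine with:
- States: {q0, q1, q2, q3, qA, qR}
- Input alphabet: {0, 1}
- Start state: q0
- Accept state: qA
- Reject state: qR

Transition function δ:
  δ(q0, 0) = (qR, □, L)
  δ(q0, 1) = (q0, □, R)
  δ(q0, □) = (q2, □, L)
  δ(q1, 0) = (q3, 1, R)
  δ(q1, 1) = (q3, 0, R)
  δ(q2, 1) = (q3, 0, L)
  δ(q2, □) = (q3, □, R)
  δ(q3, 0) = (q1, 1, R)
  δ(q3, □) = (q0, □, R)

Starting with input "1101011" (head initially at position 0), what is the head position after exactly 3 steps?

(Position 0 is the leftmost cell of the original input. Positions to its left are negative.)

Execution trace (head position shown):
Step 0: [q0]1101011  (head at position 0)
Step 1: move right → □[q0]101011  (head at position 1)
Step 2: move right → □□[q0]01011  (head at position 2)
Step 3: move left → □[qR]□□1011  (head at position 1)

After 3 steps, the head is at position 1.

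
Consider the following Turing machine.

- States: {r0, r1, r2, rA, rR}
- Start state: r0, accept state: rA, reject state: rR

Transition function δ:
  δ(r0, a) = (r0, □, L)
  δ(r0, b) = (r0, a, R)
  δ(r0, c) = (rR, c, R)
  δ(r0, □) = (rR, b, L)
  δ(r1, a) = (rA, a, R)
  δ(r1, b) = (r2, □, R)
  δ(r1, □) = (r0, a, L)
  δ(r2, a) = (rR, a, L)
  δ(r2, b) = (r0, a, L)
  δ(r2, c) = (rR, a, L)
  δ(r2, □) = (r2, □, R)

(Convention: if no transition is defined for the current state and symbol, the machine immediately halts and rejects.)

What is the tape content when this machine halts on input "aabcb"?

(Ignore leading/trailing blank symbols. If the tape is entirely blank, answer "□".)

Execution trace:
Initial: [r0]aabcb
Step 1: δ(r0, a) = (r0, □, L) → [r0]□□abcb
Step 2: δ(r0, □) = (rR, b, L) → [rR]□b□abcb

The machine reaches the reject state rR and halts.

Final tape (ignoring leading/trailing blanks): b□abcb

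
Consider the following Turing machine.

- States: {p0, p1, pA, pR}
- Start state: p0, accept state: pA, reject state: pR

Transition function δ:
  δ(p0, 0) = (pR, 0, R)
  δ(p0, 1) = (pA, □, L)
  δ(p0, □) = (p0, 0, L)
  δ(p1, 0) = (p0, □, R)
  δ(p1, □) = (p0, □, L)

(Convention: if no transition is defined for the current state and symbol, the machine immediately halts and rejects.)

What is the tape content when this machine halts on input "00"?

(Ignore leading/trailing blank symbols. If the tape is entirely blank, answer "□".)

Execution trace:
Initial: [p0]00
Step 1: δ(p0, 0) = (pR, 0, R) → 0[pR]0

The machine reaches the reject state pR and halts.

Final tape (ignoring leading/trailing blanks): 00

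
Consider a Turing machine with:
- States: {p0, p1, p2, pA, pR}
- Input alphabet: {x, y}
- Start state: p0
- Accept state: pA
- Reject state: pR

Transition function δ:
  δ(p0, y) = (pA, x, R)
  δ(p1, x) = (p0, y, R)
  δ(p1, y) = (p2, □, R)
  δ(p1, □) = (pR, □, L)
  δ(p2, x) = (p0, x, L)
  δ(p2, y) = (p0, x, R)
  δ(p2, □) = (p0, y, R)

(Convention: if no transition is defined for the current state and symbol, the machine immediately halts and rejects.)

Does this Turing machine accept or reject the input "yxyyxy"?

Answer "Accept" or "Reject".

Execution trace:
Initial: [p0]yxyyxy
Step 1: δ(p0, y) = (pA, x, R) → x[pA]xyyxy

The machine reaches the accept state pA and halts.

Answer: Accept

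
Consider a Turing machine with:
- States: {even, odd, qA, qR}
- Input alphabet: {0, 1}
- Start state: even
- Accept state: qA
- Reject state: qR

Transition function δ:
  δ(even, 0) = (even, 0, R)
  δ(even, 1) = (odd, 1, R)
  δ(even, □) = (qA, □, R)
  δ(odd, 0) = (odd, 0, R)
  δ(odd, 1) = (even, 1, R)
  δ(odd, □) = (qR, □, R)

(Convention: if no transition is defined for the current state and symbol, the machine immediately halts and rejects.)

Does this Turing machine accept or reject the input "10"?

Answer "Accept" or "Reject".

Execution trace:
Initial: [even]10
Step 1: δ(even, 1) = (odd, 1, R) → 1[odd]0
Step 2: δ(odd, 0) = (odd, 0, R) → 10[odd]□
Step 3: δ(odd, □) = (qR, □, R) → 10□[qR]□

The machine reaches the reject state qR and halts.

Answer: Reject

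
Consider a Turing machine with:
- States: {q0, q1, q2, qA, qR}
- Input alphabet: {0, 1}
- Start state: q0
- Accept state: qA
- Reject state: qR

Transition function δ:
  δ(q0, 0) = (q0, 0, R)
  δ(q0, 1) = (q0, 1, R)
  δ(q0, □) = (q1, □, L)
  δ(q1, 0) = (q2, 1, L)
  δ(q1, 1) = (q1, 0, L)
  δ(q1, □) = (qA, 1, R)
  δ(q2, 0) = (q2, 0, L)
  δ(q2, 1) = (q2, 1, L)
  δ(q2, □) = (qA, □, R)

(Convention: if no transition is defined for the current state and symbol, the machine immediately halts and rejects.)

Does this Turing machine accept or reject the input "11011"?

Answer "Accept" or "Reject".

Execution trace:
Initial: [q0]11011
Step 1: δ(q0, 1) = (q0, 1, R) → 1[q0]1011
Step 2: δ(q0, 1) = (q0, 1, R) → 11[q0]011
Step 3: δ(q0, 0) = (q0, 0, R) → 110[q0]11
Step 4: δ(q0, 1) = (q0, 1, R) → 1101[q0]1
Step 5: δ(q0, 1) = (q0, 1, R) → 11011[q0]□
Step 6: δ(q0, □) = (q1, □, L) → 1101[q1]1□
Step 7: δ(q1, 1) = (q1, 0, L) → 110[q1]10□
Step 8: δ(q1, 1) = (q1, 0, L) → 11[q1]000□
Step 9: δ(q1, 0) = (q2, 1, L) → 1[q2]1100□
Step 10: δ(q2, 1) = (q2, 1, L) → [q2]11100□
Step 11: δ(q2, 1) = (q2, 1, L) → [q2]□11100□
Step 12: δ(q2, □) = (qA, □, R) → □[qA]11100□

The machine reaches the accept state qA and halts.

Answer: Accept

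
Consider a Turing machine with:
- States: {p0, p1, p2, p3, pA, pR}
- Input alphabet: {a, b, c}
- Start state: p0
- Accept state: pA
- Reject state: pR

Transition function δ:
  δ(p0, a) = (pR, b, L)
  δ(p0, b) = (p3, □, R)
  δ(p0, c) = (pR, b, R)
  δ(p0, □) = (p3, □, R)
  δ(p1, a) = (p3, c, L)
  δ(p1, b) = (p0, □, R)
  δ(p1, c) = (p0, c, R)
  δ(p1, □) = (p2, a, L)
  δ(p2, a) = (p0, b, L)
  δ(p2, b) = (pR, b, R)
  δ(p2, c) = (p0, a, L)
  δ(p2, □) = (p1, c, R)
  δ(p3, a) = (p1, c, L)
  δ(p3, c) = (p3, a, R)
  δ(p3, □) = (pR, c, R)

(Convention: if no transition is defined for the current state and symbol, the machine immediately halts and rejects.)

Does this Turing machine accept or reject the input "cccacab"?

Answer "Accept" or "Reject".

Execution trace:
Initial: [p0]cccacab
Step 1: δ(p0, c) = (pR, b, R) → b[pR]ccacab

The machine reaches the reject state pR and halts.

Answer: Reject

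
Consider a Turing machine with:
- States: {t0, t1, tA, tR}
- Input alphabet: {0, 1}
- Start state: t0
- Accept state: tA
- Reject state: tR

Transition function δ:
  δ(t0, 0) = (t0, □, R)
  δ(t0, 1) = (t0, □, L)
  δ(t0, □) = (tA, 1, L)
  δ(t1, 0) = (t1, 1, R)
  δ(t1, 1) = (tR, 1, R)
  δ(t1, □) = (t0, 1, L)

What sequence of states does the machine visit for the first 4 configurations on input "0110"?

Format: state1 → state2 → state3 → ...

Execution trace:
Initial: [t0]0110
Step 1: δ(t0, 0) = (t0, □, R) → □[t0]110
Step 2: δ(t0, 1) = (t0, □, L) → [t0]□□10
Step 3: δ(t0, □) = (tA, 1, L) → [tA]□1□10

The machine reaches the accept state tA and halts.

State sequence: t0 → t0 → t0 → tA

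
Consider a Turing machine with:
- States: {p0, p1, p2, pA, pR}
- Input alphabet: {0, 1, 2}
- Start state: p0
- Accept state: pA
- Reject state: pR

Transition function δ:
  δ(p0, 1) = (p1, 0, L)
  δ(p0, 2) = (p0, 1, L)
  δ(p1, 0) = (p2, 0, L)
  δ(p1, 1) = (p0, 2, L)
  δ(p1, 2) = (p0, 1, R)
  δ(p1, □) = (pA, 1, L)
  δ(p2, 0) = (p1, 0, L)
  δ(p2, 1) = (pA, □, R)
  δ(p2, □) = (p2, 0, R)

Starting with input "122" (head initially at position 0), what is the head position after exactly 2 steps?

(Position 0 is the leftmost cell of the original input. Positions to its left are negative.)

Execution trace (head position shown):
Step 0: [p0]122  (head at position 0)
Step 1: move left → [p1]□022  (head at position -1)
Step 2: move left → [pA]□1022  (head at position -2)

After 2 steps, the head is at position -2.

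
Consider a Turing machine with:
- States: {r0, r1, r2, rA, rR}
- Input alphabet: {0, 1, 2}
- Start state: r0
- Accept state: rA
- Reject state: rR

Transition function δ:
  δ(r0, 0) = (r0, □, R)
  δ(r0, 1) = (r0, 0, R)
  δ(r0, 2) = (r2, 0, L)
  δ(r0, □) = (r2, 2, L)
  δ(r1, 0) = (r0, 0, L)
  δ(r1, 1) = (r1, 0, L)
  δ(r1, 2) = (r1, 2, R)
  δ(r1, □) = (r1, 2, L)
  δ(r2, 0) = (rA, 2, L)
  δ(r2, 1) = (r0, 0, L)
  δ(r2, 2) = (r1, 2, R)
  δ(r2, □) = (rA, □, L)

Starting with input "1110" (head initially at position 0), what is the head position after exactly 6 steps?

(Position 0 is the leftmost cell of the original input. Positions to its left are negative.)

Execution trace (head position shown):
Step 0: [r0]1110  (head at position 0)
Step 1: move right → 0[r0]110  (head at position 1)
Step 2: move right → 00[r0]10  (head at position 2)
Step 3: move right → 000[r0]0  (head at position 3)
Step 4: move right → 000□[r0]□  (head at position 4)
Step 5: move left → 000[r2]□2  (head at position 3)
Step 6: move left → 00[rA]0□2  (head at position 2)

After 6 steps, the head is at position 2.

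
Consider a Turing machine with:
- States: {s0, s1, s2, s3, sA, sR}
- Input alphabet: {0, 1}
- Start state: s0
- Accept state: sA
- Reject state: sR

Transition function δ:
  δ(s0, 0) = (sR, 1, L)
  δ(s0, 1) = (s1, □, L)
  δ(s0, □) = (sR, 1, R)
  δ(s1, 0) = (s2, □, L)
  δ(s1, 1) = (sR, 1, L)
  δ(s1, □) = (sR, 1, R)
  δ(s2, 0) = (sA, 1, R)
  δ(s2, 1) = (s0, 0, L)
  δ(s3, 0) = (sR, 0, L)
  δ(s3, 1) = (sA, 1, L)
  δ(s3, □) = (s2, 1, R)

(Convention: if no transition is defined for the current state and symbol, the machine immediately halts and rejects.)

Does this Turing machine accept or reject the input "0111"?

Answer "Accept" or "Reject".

Execution trace:
Initial: [s0]0111
Step 1: δ(s0, 0) = (sR, 1, L) → [sR]□1111

The machine reaches the reject state sR and halts.

Answer: Reject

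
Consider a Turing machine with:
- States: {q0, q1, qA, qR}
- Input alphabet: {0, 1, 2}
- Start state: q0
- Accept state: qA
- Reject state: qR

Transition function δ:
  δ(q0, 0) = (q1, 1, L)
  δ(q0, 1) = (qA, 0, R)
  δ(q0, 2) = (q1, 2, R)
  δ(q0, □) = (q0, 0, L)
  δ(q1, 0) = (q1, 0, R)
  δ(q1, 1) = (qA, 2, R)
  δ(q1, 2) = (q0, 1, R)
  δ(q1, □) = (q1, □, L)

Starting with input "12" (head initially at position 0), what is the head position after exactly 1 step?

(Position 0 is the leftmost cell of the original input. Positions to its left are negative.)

Execution trace (head position shown):
Step 0: [q0]12  (head at position 0)
Step 1: move right → 0[qA]2  (head at position 1)

After 1 step, the head is at position 1.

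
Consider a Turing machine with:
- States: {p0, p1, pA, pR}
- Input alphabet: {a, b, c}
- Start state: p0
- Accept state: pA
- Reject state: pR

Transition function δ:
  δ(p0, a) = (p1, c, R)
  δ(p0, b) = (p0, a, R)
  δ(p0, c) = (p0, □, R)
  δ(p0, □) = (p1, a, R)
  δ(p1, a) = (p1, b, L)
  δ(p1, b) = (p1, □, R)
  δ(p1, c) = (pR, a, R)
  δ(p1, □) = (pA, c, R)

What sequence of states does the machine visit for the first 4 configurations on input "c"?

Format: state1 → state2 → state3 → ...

Execution trace:
Initial: [p0]c
Step 1: δ(p0, c) = (p0, □, R) → □[p0]□
Step 2: δ(p0, □) = (p1, a, R) → □a[p1]□
Step 3: δ(p1, □) = (pA, c, R) → □ac[pA]□

The machine reaches the accept state pA and halts.

State sequence: p0 → p0 → p1 → pA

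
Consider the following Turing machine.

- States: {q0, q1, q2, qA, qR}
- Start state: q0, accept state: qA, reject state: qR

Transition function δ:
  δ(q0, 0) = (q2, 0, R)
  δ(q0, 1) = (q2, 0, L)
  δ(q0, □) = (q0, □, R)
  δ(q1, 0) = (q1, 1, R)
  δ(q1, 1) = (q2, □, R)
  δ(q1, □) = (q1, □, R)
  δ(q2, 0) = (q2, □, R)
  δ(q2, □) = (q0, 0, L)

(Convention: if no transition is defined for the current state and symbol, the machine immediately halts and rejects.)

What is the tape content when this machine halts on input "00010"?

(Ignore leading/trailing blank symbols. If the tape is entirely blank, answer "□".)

Execution trace:
Initial: [q0]00010
Step 1: δ(q0, 0) = (q2, 0, R) → 0[q2]0010
Step 2: δ(q2, 0) = (q2, □, R) → 0□[q2]010
Step 3: δ(q2, 0) = (q2, □, R) → 0□□[q2]10

No transition is defined for δ(q2, 1). By convention the machine halts and rejects.

Final tape (ignoring leading/trailing blanks): 0□□10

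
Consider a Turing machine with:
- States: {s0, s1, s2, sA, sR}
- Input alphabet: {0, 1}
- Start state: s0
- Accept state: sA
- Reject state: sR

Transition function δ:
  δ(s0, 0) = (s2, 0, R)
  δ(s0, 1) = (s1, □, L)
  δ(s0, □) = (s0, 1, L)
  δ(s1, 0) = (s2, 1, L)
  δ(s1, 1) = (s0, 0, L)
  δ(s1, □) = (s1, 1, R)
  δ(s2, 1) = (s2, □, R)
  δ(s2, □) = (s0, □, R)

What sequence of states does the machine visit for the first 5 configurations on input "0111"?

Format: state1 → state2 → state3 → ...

Execution trace:
Initial: [s0]0111
Step 1: δ(s0, 0) = (s2, 0, R) → 0[s2]111
Step 2: δ(s2, 1) = (s2, □, R) → 0□[s2]11
Step 3: δ(s2, 1) = (s2, □, R) → 0□□[s2]1
Step 4: δ(s2, 1) = (s2, □, R) → 0□□□[s2]□

State sequence: s0 → s2 → s2 → s2 → s2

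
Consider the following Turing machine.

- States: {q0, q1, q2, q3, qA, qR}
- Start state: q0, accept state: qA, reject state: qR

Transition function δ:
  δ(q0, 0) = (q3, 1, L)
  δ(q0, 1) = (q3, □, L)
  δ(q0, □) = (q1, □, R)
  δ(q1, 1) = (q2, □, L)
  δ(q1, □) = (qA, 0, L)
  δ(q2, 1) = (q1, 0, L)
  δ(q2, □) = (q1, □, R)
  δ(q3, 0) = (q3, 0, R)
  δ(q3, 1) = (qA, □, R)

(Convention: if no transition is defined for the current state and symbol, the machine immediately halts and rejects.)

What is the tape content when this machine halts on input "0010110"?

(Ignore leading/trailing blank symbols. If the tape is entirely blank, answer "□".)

Execution trace:
Initial: [q0]0010110
Step 1: δ(q0, 0) = (q3, 1, L) → [q3]□1010110

No transition is defined for δ(q3, □). By convention the machine halts and rejects.

Final tape (ignoring leading/trailing blanks): 1010110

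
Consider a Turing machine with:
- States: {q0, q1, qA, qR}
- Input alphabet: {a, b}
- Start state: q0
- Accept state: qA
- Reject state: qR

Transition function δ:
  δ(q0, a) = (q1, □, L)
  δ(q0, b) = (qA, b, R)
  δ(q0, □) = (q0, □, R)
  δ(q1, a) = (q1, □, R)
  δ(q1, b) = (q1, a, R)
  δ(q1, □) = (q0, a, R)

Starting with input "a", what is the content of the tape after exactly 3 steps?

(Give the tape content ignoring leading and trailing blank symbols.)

Execution trace:
Initial: [q0]a
Step 1: δ(q0, a) = (q1, □, L) → [q1]□□
Step 2: δ(q1, □) = (q0, a, R) → a[q0]□
Step 3: δ(q0, □) = (q0, □, R) → a□[q0]□

After 3 steps, the tape (ignoring leading/trailing blanks) is: a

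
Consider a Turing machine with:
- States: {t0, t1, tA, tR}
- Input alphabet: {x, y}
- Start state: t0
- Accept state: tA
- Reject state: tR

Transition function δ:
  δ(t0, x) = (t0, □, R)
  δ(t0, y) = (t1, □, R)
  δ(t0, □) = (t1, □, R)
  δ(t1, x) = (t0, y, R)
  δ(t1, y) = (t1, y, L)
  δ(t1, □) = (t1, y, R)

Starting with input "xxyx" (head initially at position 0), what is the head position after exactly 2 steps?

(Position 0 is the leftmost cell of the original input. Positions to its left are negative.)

Execution trace (head position shown):
Step 0: [t0]xxyx  (head at position 0)
Step 1: move right → □[t0]xyx  (head at position 1)
Step 2: move right → □□[t0]yx  (head at position 2)

After 2 steps, the head is at position 2.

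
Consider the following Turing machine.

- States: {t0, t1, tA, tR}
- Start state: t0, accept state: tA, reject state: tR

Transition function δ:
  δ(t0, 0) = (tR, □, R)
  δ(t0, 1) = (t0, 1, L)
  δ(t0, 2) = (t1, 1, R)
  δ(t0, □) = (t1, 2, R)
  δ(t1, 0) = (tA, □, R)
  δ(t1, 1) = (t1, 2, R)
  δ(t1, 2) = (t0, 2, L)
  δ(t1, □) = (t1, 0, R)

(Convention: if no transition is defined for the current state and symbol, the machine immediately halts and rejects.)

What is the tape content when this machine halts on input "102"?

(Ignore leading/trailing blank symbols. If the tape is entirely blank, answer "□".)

Execution trace:
Initial: [t0]102
Step 1: δ(t0, 1) = (t0, 1, L) → [t0]□102
Step 2: δ(t0, □) = (t1, 2, R) → 2[t1]102
Step 3: δ(t1, 1) = (t1, 2, R) → 22[t1]02
Step 4: δ(t1, 0) = (tA, □, R) → 22□[tA]2

The machine reaches the accept state tA and halts.

Final tape (ignoring leading/trailing blanks): 22□2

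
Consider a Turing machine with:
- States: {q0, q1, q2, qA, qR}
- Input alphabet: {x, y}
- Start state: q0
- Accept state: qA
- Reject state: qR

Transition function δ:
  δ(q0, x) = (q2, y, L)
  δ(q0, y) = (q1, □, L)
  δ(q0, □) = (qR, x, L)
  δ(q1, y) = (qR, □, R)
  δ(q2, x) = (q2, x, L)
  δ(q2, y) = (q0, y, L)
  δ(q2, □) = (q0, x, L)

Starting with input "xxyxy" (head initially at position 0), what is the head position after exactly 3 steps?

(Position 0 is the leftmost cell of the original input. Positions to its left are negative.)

Execution trace (head position shown):
Step 0: [q0]xxyxy  (head at position 0)
Step 1: move left → [q2]□yxyxy  (head at position -1)
Step 2: move left → [q0]□xyxyxy  (head at position -2)
Step 3: move left → [qR]□xxyxyxy  (head at position -3)

After 3 steps, the head is at position -3.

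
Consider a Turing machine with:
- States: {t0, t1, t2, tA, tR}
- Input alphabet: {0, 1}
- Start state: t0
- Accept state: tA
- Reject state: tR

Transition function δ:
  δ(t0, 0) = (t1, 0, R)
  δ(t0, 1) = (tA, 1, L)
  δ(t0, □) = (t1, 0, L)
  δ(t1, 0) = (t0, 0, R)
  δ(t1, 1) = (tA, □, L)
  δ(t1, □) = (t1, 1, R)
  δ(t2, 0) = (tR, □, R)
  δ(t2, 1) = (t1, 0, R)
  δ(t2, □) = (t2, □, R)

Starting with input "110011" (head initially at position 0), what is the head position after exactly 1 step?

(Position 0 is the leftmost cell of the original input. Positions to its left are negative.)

Execution trace (head position shown):
Step 0: [t0]110011  (head at position 0)
Step 1: move left → [tA]□110011  (head at position -1)

After 1 step, the head is at position -1.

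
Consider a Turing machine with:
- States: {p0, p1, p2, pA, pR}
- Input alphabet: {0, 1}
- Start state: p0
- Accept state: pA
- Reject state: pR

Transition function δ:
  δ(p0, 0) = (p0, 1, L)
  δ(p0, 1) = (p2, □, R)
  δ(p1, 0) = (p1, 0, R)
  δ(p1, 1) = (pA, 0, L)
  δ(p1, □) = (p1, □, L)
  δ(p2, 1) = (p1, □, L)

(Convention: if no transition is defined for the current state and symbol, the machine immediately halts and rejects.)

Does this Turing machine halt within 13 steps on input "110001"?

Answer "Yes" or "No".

Execution trace:
Initial: [p0]110001
Step 1: δ(p0, 1) = (p2, □, R) → □[p2]10001
Step 2: δ(p2, 1) = (p1, □, L) → [p1]□□0001
Step 3: δ(p1, □) = (p1, □, L) → [p1]□□□0001
Step 4: δ(p1, □) = (p1, □, L) → [p1]□□□□0001
Step 5: δ(p1, □) = (p1, □, L) → [p1]□□□□□0001
Step 6: δ(p1, □) = (p1, □, L) → [p1]□□□□□□0001
Step 7: δ(p1, □) = (p1, □, L) → [p1]□□□□□□□0001
Step 8: δ(p1, □) = (p1, □, L) → [p1]□□□□□□□□0001
Step 9: δ(p1, □) = (p1, □, L) → [p1]□□□□□□□□□0001
Step 10: δ(p1, □) = (p1, □, L) → [p1]□□□□□□□□□□0001
Step 11: δ(p1, □) = (p1, □, L) → [p1]□□□□□□□□□□□0001
Step 12: δ(p1, □) = (p1, □, L) → [p1]□□□□□□□□□□□□0001
Step 13: δ(p1, □) = (p1, □, L) → [p1]□□□□□□□□□□□□□0001

The machine has not reached a halting state after 13 steps.
The machine did not halt within the 13-step bound.

Answer: No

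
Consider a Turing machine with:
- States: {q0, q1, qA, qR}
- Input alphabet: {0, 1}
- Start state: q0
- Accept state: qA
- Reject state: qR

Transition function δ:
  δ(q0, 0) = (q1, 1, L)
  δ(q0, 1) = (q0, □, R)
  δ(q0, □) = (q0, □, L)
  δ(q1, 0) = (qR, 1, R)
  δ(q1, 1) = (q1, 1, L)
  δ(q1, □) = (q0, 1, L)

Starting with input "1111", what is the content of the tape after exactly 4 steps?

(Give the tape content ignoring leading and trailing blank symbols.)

Execution trace:
Initial: [q0]1111
Step 1: δ(q0, 1) = (q0, □, R) → □[q0]111
Step 2: δ(q0, 1) = (q0, □, R) → □□[q0]11
Step 3: δ(q0, 1) = (q0, □, R) → □□□[q0]1
Step 4: δ(q0, 1) = (q0, □, R) → □□□□[q0]□

After 4 steps, the tape (ignoring leading/trailing blanks) is: □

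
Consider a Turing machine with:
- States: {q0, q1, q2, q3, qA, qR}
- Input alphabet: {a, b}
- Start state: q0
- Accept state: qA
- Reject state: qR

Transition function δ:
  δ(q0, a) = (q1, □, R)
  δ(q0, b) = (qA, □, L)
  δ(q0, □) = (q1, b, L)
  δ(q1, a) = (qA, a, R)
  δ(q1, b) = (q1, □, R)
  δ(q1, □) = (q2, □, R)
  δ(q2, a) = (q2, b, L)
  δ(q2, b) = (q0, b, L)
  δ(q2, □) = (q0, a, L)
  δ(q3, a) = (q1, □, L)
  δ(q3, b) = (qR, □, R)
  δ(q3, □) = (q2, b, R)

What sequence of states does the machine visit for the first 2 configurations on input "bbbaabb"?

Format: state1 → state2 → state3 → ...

Execution trace:
Initial: [q0]bbbaabb
Step 1: δ(q0, b) = (qA, □, L) → [qA]□□bbaabb

The machine reaches the accept state qA and halts.

State sequence: q0 → qA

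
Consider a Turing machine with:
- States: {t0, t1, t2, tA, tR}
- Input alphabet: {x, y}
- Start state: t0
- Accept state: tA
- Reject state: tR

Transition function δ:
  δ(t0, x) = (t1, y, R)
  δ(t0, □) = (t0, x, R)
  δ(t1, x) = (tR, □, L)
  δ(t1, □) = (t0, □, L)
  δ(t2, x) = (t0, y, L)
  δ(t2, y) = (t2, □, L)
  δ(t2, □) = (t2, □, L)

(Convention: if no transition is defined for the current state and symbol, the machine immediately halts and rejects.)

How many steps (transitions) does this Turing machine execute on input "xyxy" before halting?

Execution trace:
Initial: [t0]xyxy
Step 1: δ(t0, x) = (t1, y, R) → y[t1]yxy

No transition is defined for δ(t1, y). By convention the machine halts and rejects.

The machine executed 1 step before halting.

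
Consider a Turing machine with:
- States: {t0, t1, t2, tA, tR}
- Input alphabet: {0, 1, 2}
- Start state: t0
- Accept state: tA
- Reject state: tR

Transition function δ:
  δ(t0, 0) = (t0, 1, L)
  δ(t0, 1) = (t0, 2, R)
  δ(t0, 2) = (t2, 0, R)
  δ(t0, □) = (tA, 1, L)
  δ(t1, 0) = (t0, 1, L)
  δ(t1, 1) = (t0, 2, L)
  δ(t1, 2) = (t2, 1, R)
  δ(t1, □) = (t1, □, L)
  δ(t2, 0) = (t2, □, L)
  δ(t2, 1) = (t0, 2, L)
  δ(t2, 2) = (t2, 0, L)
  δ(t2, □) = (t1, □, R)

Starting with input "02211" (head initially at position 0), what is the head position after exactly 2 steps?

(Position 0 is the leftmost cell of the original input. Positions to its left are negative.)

Execution trace (head position shown):
Step 0: [t0]02211  (head at position 0)
Step 1: move left → [t0]□12211  (head at position -1)
Step 2: move left → [tA]□112211  (head at position -2)

After 2 steps, the head is at position -2.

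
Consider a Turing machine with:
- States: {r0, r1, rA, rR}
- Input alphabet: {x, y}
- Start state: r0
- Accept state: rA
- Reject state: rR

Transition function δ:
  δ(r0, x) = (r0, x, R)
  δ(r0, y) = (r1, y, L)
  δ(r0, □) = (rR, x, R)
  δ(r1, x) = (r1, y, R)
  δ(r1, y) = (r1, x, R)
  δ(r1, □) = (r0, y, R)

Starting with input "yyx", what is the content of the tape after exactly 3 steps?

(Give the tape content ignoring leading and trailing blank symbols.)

Execution trace:
Initial: [r0]yyx
Step 1: δ(r0, y) = (r1, y, L) → [r1]□yyx
Step 2: δ(r1, □) = (r0, y, R) → y[r0]yyx
Step 3: δ(r0, y) = (r1, y, L) → [r1]yyyx

After 3 steps, the tape (ignoring leading/trailing blanks) is: yyyx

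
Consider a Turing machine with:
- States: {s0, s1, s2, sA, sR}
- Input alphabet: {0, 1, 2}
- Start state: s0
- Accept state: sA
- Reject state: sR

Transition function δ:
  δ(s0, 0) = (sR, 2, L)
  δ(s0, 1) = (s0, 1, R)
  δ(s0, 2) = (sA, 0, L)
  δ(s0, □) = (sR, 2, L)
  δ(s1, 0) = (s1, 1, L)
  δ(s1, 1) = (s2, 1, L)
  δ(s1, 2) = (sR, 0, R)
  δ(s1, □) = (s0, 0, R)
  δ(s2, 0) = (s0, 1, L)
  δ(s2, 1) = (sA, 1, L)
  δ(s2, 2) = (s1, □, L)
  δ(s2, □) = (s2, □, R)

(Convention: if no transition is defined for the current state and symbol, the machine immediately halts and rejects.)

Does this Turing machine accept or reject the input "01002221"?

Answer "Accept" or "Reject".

Execution trace:
Initial: [s0]01002221
Step 1: δ(s0, 0) = (sR, 2, L) → [sR]□21002221

The machine reaches the reject state sR and halts.

Answer: Reject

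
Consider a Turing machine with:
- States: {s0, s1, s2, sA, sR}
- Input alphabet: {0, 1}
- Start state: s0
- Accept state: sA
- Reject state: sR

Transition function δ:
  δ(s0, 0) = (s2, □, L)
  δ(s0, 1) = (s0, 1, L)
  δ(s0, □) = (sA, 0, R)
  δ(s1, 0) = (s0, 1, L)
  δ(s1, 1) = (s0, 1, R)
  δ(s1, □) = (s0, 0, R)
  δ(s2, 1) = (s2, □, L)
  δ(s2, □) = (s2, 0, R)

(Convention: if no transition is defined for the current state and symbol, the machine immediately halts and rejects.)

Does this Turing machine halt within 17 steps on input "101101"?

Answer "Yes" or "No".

Execution trace:
Initial: [s0]101101
Step 1: δ(s0, 1) = (s0, 1, L) → [s0]□101101
Step 2: δ(s0, □) = (sA, 0, R) → 0[sA]101101

The machine reaches the accept state sA and halts.
The machine halted after 2 steps (within the 17-step bound).

Answer: Yes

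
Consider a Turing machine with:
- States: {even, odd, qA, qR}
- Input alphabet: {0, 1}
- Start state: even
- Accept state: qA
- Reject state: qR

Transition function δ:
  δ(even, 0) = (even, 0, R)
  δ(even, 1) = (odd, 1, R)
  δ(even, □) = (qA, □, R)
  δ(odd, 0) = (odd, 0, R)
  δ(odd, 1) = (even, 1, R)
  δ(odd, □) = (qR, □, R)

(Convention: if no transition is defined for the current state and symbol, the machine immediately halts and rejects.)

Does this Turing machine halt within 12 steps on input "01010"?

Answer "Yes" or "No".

Execution trace:
Initial: [even]01010
Step 1: δ(even, 0) = (even, 0, R) → 0[even]1010
Step 2: δ(even, 1) = (odd, 1, R) → 01[odd]010
Step 3: δ(odd, 0) = (odd, 0, R) → 010[odd]10
Step 4: δ(odd, 1) = (even, 1, R) → 0101[even]0
Step 5: δ(even, 0) = (even, 0, R) → 01010[even]□
Step 6: δ(even, □) = (qA, □, R) → 01010□[qA]□

The machine reaches the accept state qA and halts.
The machine halted after 6 steps (within the 12-step bound).

Answer: Yes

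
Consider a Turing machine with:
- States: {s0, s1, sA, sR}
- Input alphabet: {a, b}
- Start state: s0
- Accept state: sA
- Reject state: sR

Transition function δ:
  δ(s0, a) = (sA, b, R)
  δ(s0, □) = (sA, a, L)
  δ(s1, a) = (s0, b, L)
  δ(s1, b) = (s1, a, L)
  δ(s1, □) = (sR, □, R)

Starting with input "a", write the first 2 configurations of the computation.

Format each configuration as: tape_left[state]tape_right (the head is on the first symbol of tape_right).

Transitions applied:
Step 1: δ(s0, a) = (sA, b, R)

The first 2 configurations are:
[s0]a ⊢ b[sA]□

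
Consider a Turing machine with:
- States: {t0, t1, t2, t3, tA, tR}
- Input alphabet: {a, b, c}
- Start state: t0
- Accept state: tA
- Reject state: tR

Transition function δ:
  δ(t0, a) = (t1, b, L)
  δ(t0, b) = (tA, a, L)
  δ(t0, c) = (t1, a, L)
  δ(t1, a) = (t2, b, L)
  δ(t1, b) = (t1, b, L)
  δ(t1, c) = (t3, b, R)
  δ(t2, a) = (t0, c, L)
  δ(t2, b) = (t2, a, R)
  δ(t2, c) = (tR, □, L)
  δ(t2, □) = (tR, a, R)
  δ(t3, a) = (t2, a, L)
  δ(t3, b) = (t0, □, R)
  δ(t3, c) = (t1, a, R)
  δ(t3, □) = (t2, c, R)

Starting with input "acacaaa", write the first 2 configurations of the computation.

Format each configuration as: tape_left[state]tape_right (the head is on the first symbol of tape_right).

Transitions applied:
Step 1: δ(t0, a) = (t1, b, L)

The first 2 configurations are:
[t0]acacaaa ⊢ [t1]□bcacaaa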